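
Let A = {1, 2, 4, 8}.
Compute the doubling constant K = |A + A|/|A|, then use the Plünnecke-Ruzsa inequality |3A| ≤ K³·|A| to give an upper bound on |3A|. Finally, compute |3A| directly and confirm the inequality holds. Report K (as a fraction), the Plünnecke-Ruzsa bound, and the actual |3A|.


|A| = 4.
Step 1: Compute A + A by enumerating all 16 pairs.
A + A = {2, 3, 4, 5, 6, 8, 9, 10, 12, 16}, so |A + A| = 10.
Step 2: Doubling constant K = |A + A|/|A| = 10/4 = 10/4 ≈ 2.5000.
Step 3: Plünnecke-Ruzsa gives |3A| ≤ K³·|A| = (2.5000)³ · 4 ≈ 62.5000.
Step 4: Compute 3A = A + A + A directly by enumerating all triples (a,b,c) ∈ A³; |3A| = 17.
Step 5: Check 17 ≤ 62.5000? Yes ✓.

K = 10/4, Plünnecke-Ruzsa bound K³|A| ≈ 62.5000, |3A| = 17, inequality holds.


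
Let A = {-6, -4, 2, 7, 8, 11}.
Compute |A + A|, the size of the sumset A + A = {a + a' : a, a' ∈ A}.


A + A = {a + a' : a, a' ∈ A}; |A| = 6.
General bounds: 2|A| - 1 ≤ |A + A| ≤ |A|(|A|+1)/2, i.e. 11 ≤ |A + A| ≤ 21.
Lower bound 2|A|-1 is attained iff A is an arithmetic progression.
Enumerate sums a + a' for a ≤ a' (symmetric, so this suffices):
a = -6: -6+-6=-12, -6+-4=-10, -6+2=-4, -6+7=1, -6+8=2, -6+11=5
a = -4: -4+-4=-8, -4+2=-2, -4+7=3, -4+8=4, -4+11=7
a = 2: 2+2=4, 2+7=9, 2+8=10, 2+11=13
a = 7: 7+7=14, 7+8=15, 7+11=18
a = 8: 8+8=16, 8+11=19
a = 11: 11+11=22
Distinct sums: {-12, -10, -8, -4, -2, 1, 2, 3, 4, 5, 7, 9, 10, 13, 14, 15, 16, 18, 19, 22}
|A + A| = 20

|A + A| = 20


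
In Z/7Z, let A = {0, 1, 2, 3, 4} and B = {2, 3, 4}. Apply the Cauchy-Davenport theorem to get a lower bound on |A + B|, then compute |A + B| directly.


Cauchy-Davenport: |A + B| ≥ min(p, |A| + |B| - 1) for A, B nonempty in Z/pZ.
|A| = 5, |B| = 3, p = 7.
CD lower bound = min(7, 5 + 3 - 1) = min(7, 7) = 7.
Compute A + B mod 7 directly:
a = 0: 0+2=2, 0+3=3, 0+4=4
a = 1: 1+2=3, 1+3=4, 1+4=5
a = 2: 2+2=4, 2+3=5, 2+4=6
a = 3: 3+2=5, 3+3=6, 3+4=0
a = 4: 4+2=6, 4+3=0, 4+4=1
A + B = {0, 1, 2, 3, 4, 5, 6}, so |A + B| = 7.
Verify: 7 ≥ 7? Yes ✓.

CD lower bound = 7, actual |A + B| = 7.


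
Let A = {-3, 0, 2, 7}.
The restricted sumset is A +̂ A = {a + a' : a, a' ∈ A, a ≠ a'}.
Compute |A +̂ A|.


Restricted sumset: A +̂ A = {a + a' : a ∈ A, a' ∈ A, a ≠ a'}.
Equivalently, take A + A and drop any sum 2a that is achievable ONLY as a + a for a ∈ A (i.e. sums representable only with equal summands).
Enumerate pairs (a, a') with a < a' (symmetric, so each unordered pair gives one sum; this covers all a ≠ a'):
  -3 + 0 = -3
  -3 + 2 = -1
  -3 + 7 = 4
  0 + 2 = 2
  0 + 7 = 7
  2 + 7 = 9
Collected distinct sums: {-3, -1, 2, 4, 7, 9}
|A +̂ A| = 6
(Reference bound: |A +̂ A| ≥ 2|A| - 3 for |A| ≥ 2, with |A| = 4 giving ≥ 5.)

|A +̂ A| = 6


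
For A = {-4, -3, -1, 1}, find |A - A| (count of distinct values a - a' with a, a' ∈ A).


A - A = {a - a' : a, a' ∈ A}; |A| = 4.
Bounds: 2|A|-1 ≤ |A - A| ≤ |A|² - |A| + 1, i.e. 7 ≤ |A - A| ≤ 13.
Note: 0 ∈ A - A always (from a - a). The set is symmetric: if d ∈ A - A then -d ∈ A - A.
Enumerate nonzero differences d = a - a' with a > a' (then include -d):
Positive differences: {1, 2, 3, 4, 5}
Full difference set: {0} ∪ (positive diffs) ∪ (negative diffs).
|A - A| = 1 + 2·5 = 11 (matches direct enumeration: 11).

|A - A| = 11


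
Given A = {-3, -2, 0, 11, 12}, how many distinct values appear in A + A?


A + A = {a + a' : a, a' ∈ A}; |A| = 5.
General bounds: 2|A| - 1 ≤ |A + A| ≤ |A|(|A|+1)/2, i.e. 9 ≤ |A + A| ≤ 15.
Lower bound 2|A|-1 is attained iff A is an arithmetic progression.
Enumerate sums a + a' for a ≤ a' (symmetric, so this suffices):
a = -3: -3+-3=-6, -3+-2=-5, -3+0=-3, -3+11=8, -3+12=9
a = -2: -2+-2=-4, -2+0=-2, -2+11=9, -2+12=10
a = 0: 0+0=0, 0+11=11, 0+12=12
a = 11: 11+11=22, 11+12=23
a = 12: 12+12=24
Distinct sums: {-6, -5, -4, -3, -2, 0, 8, 9, 10, 11, 12, 22, 23, 24}
|A + A| = 14

|A + A| = 14


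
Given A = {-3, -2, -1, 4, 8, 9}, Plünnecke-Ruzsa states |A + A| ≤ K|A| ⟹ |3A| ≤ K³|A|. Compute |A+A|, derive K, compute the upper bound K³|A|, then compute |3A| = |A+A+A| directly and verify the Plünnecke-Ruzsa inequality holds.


|A| = 6.
Step 1: Compute A + A by enumerating all 36 pairs.
A + A = {-6, -5, -4, -3, -2, 1, 2, 3, 5, 6, 7, 8, 12, 13, 16, 17, 18}, so |A + A| = 17.
Step 2: Doubling constant K = |A + A|/|A| = 17/6 = 17/6 ≈ 2.8333.
Step 3: Plünnecke-Ruzsa gives |3A| ≤ K³·|A| = (2.8333)³ · 6 ≈ 136.4722.
Step 4: Compute 3A = A + A + A directly by enumerating all triples (a,b,c) ∈ A³; |3A| = 33.
Step 5: Check 33 ≤ 136.4722? Yes ✓.

K = 17/6, Plünnecke-Ruzsa bound K³|A| ≈ 136.4722, |3A| = 33, inequality holds.


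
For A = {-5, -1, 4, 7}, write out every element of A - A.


A - A = {a - a' : a, a' ∈ A}.
Compute a - a' for each ordered pair (a, a'):
a = -5: -5--5=0, -5--1=-4, -5-4=-9, -5-7=-12
a = -1: -1--5=4, -1--1=0, -1-4=-5, -1-7=-8
a = 4: 4--5=9, 4--1=5, 4-4=0, 4-7=-3
a = 7: 7--5=12, 7--1=8, 7-4=3, 7-7=0
Collecting distinct values (and noting 0 appears from a-a):
A - A = {-12, -9, -8, -5, -4, -3, 0, 3, 4, 5, 8, 9, 12}
|A - A| = 13

A - A = {-12, -9, -8, -5, -4, -3, 0, 3, 4, 5, 8, 9, 12}


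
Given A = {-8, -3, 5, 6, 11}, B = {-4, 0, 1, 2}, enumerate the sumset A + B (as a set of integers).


A + B = {a + b : a ∈ A, b ∈ B}.
Enumerate all |A|·|B| = 5·4 = 20 pairs (a, b) and collect distinct sums.
a = -8: -8+-4=-12, -8+0=-8, -8+1=-7, -8+2=-6
a = -3: -3+-4=-7, -3+0=-3, -3+1=-2, -3+2=-1
a = 5: 5+-4=1, 5+0=5, 5+1=6, 5+2=7
a = 6: 6+-4=2, 6+0=6, 6+1=7, 6+2=8
a = 11: 11+-4=7, 11+0=11, 11+1=12, 11+2=13
Collecting distinct sums: A + B = {-12, -8, -7, -6, -3, -2, -1, 1, 2, 5, 6, 7, 8, 11, 12, 13}
|A + B| = 16

A + B = {-12, -8, -7, -6, -3, -2, -1, 1, 2, 5, 6, 7, 8, 11, 12, 13}


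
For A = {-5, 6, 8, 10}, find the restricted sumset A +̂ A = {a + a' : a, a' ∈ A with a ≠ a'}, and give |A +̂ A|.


Restricted sumset: A +̂ A = {a + a' : a ∈ A, a' ∈ A, a ≠ a'}.
Equivalently, take A + A and drop any sum 2a that is achievable ONLY as a + a for a ∈ A (i.e. sums representable only with equal summands).
Enumerate pairs (a, a') with a < a' (symmetric, so each unordered pair gives one sum; this covers all a ≠ a'):
  -5 + 6 = 1
  -5 + 8 = 3
  -5 + 10 = 5
  6 + 8 = 14
  6 + 10 = 16
  8 + 10 = 18
Collected distinct sums: {1, 3, 5, 14, 16, 18}
|A +̂ A| = 6
(Reference bound: |A +̂ A| ≥ 2|A| - 3 for |A| ≥ 2, with |A| = 4 giving ≥ 5.)

|A +̂ A| = 6


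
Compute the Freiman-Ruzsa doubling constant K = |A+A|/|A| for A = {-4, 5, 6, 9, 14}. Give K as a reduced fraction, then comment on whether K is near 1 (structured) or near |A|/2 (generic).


|A| = 5.
Compute A + A by enumerating all 25 pairs.
A + A = {-8, 1, 2, 5, 10, 11, 12, 14, 15, 18, 19, 20, 23, 28}, so |A + A| = 14.
K = |A + A| / |A| = 14/5 (already in lowest terms) ≈ 2.8000.
Reference: AP of size 5 gives K = 9/5 ≈ 1.8000; a fully generic set of size 5 gives K ≈ 3.0000.

|A| = 5, |A + A| = 14, K = 14/5.


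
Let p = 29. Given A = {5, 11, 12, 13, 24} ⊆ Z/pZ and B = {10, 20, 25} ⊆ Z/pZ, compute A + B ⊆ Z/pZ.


Work in Z/29Z: reduce every sum a + b modulo 29.
Enumerate all 15 pairs:
a = 5: 5+10=15, 5+20=25, 5+25=1
a = 11: 11+10=21, 11+20=2, 11+25=7
a = 12: 12+10=22, 12+20=3, 12+25=8
a = 13: 13+10=23, 13+20=4, 13+25=9
a = 24: 24+10=5, 24+20=15, 24+25=20
Distinct residues collected: {1, 2, 3, 4, 5, 7, 8, 9, 15, 20, 21, 22, 23, 25}
|A + B| = 14 (out of 29 total residues).

A + B = {1, 2, 3, 4, 5, 7, 8, 9, 15, 20, 21, 22, 23, 25}


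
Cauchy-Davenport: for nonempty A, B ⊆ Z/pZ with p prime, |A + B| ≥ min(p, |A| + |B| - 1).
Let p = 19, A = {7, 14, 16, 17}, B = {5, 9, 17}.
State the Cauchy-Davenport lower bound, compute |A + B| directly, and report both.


Cauchy-Davenport: |A + B| ≥ min(p, |A| + |B| - 1) for A, B nonempty in Z/pZ.
|A| = 4, |B| = 3, p = 19.
CD lower bound = min(19, 4 + 3 - 1) = min(19, 6) = 6.
Compute A + B mod 19 directly:
a = 7: 7+5=12, 7+9=16, 7+17=5
a = 14: 14+5=0, 14+9=4, 14+17=12
a = 16: 16+5=2, 16+9=6, 16+17=14
a = 17: 17+5=3, 17+9=7, 17+17=15
A + B = {0, 2, 3, 4, 5, 6, 7, 12, 14, 15, 16}, so |A + B| = 11.
Verify: 11 ≥ 6? Yes ✓.

CD lower bound = 6, actual |A + B| = 11.


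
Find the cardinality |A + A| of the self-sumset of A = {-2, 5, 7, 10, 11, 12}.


A + A = {a + a' : a, a' ∈ A}; |A| = 6.
General bounds: 2|A| - 1 ≤ |A + A| ≤ |A|(|A|+1)/2, i.e. 11 ≤ |A + A| ≤ 21.
Lower bound 2|A|-1 is attained iff A is an arithmetic progression.
Enumerate sums a + a' for a ≤ a' (symmetric, so this suffices):
a = -2: -2+-2=-4, -2+5=3, -2+7=5, -2+10=8, -2+11=9, -2+12=10
a = 5: 5+5=10, 5+7=12, 5+10=15, 5+11=16, 5+12=17
a = 7: 7+7=14, 7+10=17, 7+11=18, 7+12=19
a = 10: 10+10=20, 10+11=21, 10+12=22
a = 11: 11+11=22, 11+12=23
a = 12: 12+12=24
Distinct sums: {-4, 3, 5, 8, 9, 10, 12, 14, 15, 16, 17, 18, 19, 20, 21, 22, 23, 24}
|A + A| = 18

|A + A| = 18


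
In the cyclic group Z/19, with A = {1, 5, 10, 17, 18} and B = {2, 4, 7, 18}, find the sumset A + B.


Work in Z/19Z: reduce every sum a + b modulo 19.
Enumerate all 20 pairs:
a = 1: 1+2=3, 1+4=5, 1+7=8, 1+18=0
a = 5: 5+2=7, 5+4=9, 5+7=12, 5+18=4
a = 10: 10+2=12, 10+4=14, 10+7=17, 10+18=9
a = 17: 17+2=0, 17+4=2, 17+7=5, 17+18=16
a = 18: 18+2=1, 18+4=3, 18+7=6, 18+18=17
Distinct residues collected: {0, 1, 2, 3, 4, 5, 6, 7, 8, 9, 12, 14, 16, 17}
|A + B| = 14 (out of 19 total residues).

A + B = {0, 1, 2, 3, 4, 5, 6, 7, 8, 9, 12, 14, 16, 17}


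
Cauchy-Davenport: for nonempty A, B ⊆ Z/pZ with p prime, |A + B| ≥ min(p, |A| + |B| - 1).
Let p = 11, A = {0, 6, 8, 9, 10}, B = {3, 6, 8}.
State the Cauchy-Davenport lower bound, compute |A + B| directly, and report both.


Cauchy-Davenport: |A + B| ≥ min(p, |A| + |B| - 1) for A, B nonempty in Z/pZ.
|A| = 5, |B| = 3, p = 11.
CD lower bound = min(11, 5 + 3 - 1) = min(11, 7) = 7.
Compute A + B mod 11 directly:
a = 0: 0+3=3, 0+6=6, 0+8=8
a = 6: 6+3=9, 6+6=1, 6+8=3
a = 8: 8+3=0, 8+6=3, 8+8=5
a = 9: 9+3=1, 9+6=4, 9+8=6
a = 10: 10+3=2, 10+6=5, 10+8=7
A + B = {0, 1, 2, 3, 4, 5, 6, 7, 8, 9}, so |A + B| = 10.
Verify: 10 ≥ 7? Yes ✓.

CD lower bound = 7, actual |A + B| = 10.


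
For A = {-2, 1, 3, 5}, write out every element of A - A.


A - A = {a - a' : a, a' ∈ A}.
Compute a - a' for each ordered pair (a, a'):
a = -2: -2--2=0, -2-1=-3, -2-3=-5, -2-5=-7
a = 1: 1--2=3, 1-1=0, 1-3=-2, 1-5=-4
a = 3: 3--2=5, 3-1=2, 3-3=0, 3-5=-2
a = 5: 5--2=7, 5-1=4, 5-3=2, 5-5=0
Collecting distinct values (and noting 0 appears from a-a):
A - A = {-7, -5, -4, -3, -2, 0, 2, 3, 4, 5, 7}
|A - A| = 11

A - A = {-7, -5, -4, -3, -2, 0, 2, 3, 4, 5, 7}


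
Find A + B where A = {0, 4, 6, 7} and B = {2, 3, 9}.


A + B = {a + b : a ∈ A, b ∈ B}.
Enumerate all |A|·|B| = 4·3 = 12 pairs (a, b) and collect distinct sums.
a = 0: 0+2=2, 0+3=3, 0+9=9
a = 4: 4+2=6, 4+3=7, 4+9=13
a = 6: 6+2=8, 6+3=9, 6+9=15
a = 7: 7+2=9, 7+3=10, 7+9=16
Collecting distinct sums: A + B = {2, 3, 6, 7, 8, 9, 10, 13, 15, 16}
|A + B| = 10

A + B = {2, 3, 6, 7, 8, 9, 10, 13, 15, 16}


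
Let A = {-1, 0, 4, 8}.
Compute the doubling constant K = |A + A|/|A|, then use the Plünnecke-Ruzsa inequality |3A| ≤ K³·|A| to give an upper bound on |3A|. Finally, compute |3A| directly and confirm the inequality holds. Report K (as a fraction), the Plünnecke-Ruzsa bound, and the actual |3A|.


|A| = 4.
Step 1: Compute A + A by enumerating all 16 pairs.
A + A = {-2, -1, 0, 3, 4, 7, 8, 12, 16}, so |A + A| = 9.
Step 2: Doubling constant K = |A + A|/|A| = 9/4 = 9/4 ≈ 2.2500.
Step 3: Plünnecke-Ruzsa gives |3A| ≤ K³·|A| = (2.2500)³ · 4 ≈ 45.5625.
Step 4: Compute 3A = A + A + A directly by enumerating all triples (a,b,c) ∈ A³; |3A| = 16.
Step 5: Check 16 ≤ 45.5625? Yes ✓.

K = 9/4, Plünnecke-Ruzsa bound K³|A| ≈ 45.5625, |3A| = 16, inequality holds.


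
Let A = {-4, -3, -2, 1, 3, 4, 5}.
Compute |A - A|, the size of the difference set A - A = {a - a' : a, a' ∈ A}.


A - A = {a - a' : a, a' ∈ A}; |A| = 7.
Bounds: 2|A|-1 ≤ |A - A| ≤ |A|² - |A| + 1, i.e. 13 ≤ |A - A| ≤ 43.
Note: 0 ∈ A - A always (from a - a). The set is symmetric: if d ∈ A - A then -d ∈ A - A.
Enumerate nonzero differences d = a - a' with a > a' (then include -d):
Positive differences: {1, 2, 3, 4, 5, 6, 7, 8, 9}
Full difference set: {0} ∪ (positive diffs) ∪ (negative diffs).
|A - A| = 1 + 2·9 = 19 (matches direct enumeration: 19).

|A - A| = 19


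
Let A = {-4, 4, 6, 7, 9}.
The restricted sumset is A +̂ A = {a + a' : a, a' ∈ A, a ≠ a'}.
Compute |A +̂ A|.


Restricted sumset: A +̂ A = {a + a' : a ∈ A, a' ∈ A, a ≠ a'}.
Equivalently, take A + A and drop any sum 2a that is achievable ONLY as a + a for a ∈ A (i.e. sums representable only with equal summands).
Enumerate pairs (a, a') with a < a' (symmetric, so each unordered pair gives one sum; this covers all a ≠ a'):
  -4 + 4 = 0
  -4 + 6 = 2
  -4 + 7 = 3
  -4 + 9 = 5
  4 + 6 = 10
  4 + 7 = 11
  4 + 9 = 13
  6 + 7 = 13
  6 + 9 = 15
  7 + 9 = 16
Collected distinct sums: {0, 2, 3, 5, 10, 11, 13, 15, 16}
|A +̂ A| = 9
(Reference bound: |A +̂ A| ≥ 2|A| - 3 for |A| ≥ 2, with |A| = 5 giving ≥ 7.)

|A +̂ A| = 9


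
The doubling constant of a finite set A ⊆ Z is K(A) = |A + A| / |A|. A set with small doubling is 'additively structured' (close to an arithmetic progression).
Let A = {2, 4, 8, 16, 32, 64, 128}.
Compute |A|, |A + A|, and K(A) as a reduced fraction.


|A| = 7.
Compute A + A by enumerating all 49 pairs.
A + A = {4, 6, 8, 10, 12, 16, 18, 20, 24, 32, 34, 36, 40, 48, 64, 66, 68, 72, 80, 96, 128, 130, 132, 136, 144, 160, 192, 256}, so |A + A| = 28.
K = |A + A| / |A| = 28/7 = 4/1 ≈ 4.0000.
Reference: AP of size 7 gives K = 13/7 ≈ 1.8571; a fully generic set of size 7 gives K ≈ 4.0000.

|A| = 7, |A + A| = 28, K = 28/7 = 4/1.


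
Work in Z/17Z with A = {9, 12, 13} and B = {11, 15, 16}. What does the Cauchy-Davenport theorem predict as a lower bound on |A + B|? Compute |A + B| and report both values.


Cauchy-Davenport: |A + B| ≥ min(p, |A| + |B| - 1) for A, B nonempty in Z/pZ.
|A| = 3, |B| = 3, p = 17.
CD lower bound = min(17, 3 + 3 - 1) = min(17, 5) = 5.
Compute A + B mod 17 directly:
a = 9: 9+11=3, 9+15=7, 9+16=8
a = 12: 12+11=6, 12+15=10, 12+16=11
a = 13: 13+11=7, 13+15=11, 13+16=12
A + B = {3, 6, 7, 8, 10, 11, 12}, so |A + B| = 7.
Verify: 7 ≥ 5? Yes ✓.

CD lower bound = 5, actual |A + B| = 7.


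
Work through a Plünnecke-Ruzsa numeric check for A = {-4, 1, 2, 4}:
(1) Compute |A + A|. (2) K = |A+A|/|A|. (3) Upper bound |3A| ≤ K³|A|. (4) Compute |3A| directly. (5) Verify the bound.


|A| = 4.
Step 1: Compute A + A by enumerating all 16 pairs.
A + A = {-8, -3, -2, 0, 2, 3, 4, 5, 6, 8}, so |A + A| = 10.
Step 2: Doubling constant K = |A + A|/|A| = 10/4 = 10/4 ≈ 2.5000.
Step 3: Plünnecke-Ruzsa gives |3A| ≤ K³·|A| = (2.5000)³ · 4 ≈ 62.5000.
Step 4: Compute 3A = A + A + A directly by enumerating all triples (a,b,c) ∈ A³; |3A| = 18.
Step 5: Check 18 ≤ 62.5000? Yes ✓.

K = 10/4, Plünnecke-Ruzsa bound K³|A| ≈ 62.5000, |3A| = 18, inequality holds.


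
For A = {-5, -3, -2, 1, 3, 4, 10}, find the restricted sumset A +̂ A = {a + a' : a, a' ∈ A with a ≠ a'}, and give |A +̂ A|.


Restricted sumset: A +̂ A = {a + a' : a ∈ A, a' ∈ A, a ≠ a'}.
Equivalently, take A + A and drop any sum 2a that is achievable ONLY as a + a for a ∈ A (i.e. sums representable only with equal summands).
Enumerate pairs (a, a') with a < a' (symmetric, so each unordered pair gives one sum; this covers all a ≠ a'):
  -5 + -3 = -8
  -5 + -2 = -7
  -5 + 1 = -4
  -5 + 3 = -2
  -5 + 4 = -1
  -5 + 10 = 5
  -3 + -2 = -5
  -3 + 1 = -2
  -3 + 3 = 0
  -3 + 4 = 1
  -3 + 10 = 7
  -2 + 1 = -1
  -2 + 3 = 1
  -2 + 4 = 2
  -2 + 10 = 8
  1 + 3 = 4
  1 + 4 = 5
  1 + 10 = 11
  3 + 4 = 7
  3 + 10 = 13
  4 + 10 = 14
Collected distinct sums: {-8, -7, -5, -4, -2, -1, 0, 1, 2, 4, 5, 7, 8, 11, 13, 14}
|A +̂ A| = 16
(Reference bound: |A +̂ A| ≥ 2|A| - 3 for |A| ≥ 2, with |A| = 7 giving ≥ 11.)

|A +̂ A| = 16


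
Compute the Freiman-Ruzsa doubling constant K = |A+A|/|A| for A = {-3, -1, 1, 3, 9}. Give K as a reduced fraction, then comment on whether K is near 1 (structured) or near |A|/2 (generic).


|A| = 5.
Compute A + A by enumerating all 25 pairs.
A + A = {-6, -4, -2, 0, 2, 4, 6, 8, 10, 12, 18}, so |A + A| = 11.
K = |A + A| / |A| = 11/5 (already in lowest terms) ≈ 2.2000.
Reference: AP of size 5 gives K = 9/5 ≈ 1.8000; a fully generic set of size 5 gives K ≈ 3.0000.

|A| = 5, |A + A| = 11, K = 11/5.


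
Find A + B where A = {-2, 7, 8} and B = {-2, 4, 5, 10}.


A + B = {a + b : a ∈ A, b ∈ B}.
Enumerate all |A|·|B| = 3·4 = 12 pairs (a, b) and collect distinct sums.
a = -2: -2+-2=-4, -2+4=2, -2+5=3, -2+10=8
a = 7: 7+-2=5, 7+4=11, 7+5=12, 7+10=17
a = 8: 8+-2=6, 8+4=12, 8+5=13, 8+10=18
Collecting distinct sums: A + B = {-4, 2, 3, 5, 6, 8, 11, 12, 13, 17, 18}
|A + B| = 11

A + B = {-4, 2, 3, 5, 6, 8, 11, 12, 13, 17, 18}


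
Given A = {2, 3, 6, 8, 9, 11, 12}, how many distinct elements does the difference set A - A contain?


A - A = {a - a' : a, a' ∈ A}; |A| = 7.
Bounds: 2|A|-1 ≤ |A - A| ≤ |A|² - |A| + 1, i.e. 13 ≤ |A - A| ≤ 43.
Note: 0 ∈ A - A always (from a - a). The set is symmetric: if d ∈ A - A then -d ∈ A - A.
Enumerate nonzero differences d = a - a' with a > a' (then include -d):
Positive differences: {1, 2, 3, 4, 5, 6, 7, 8, 9, 10}
Full difference set: {0} ∪ (positive diffs) ∪ (negative diffs).
|A - A| = 1 + 2·10 = 21 (matches direct enumeration: 21).

|A - A| = 21


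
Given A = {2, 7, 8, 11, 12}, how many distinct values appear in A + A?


A + A = {a + a' : a, a' ∈ A}; |A| = 5.
General bounds: 2|A| - 1 ≤ |A + A| ≤ |A|(|A|+1)/2, i.e. 9 ≤ |A + A| ≤ 15.
Lower bound 2|A|-1 is attained iff A is an arithmetic progression.
Enumerate sums a + a' for a ≤ a' (symmetric, so this suffices):
a = 2: 2+2=4, 2+7=9, 2+8=10, 2+11=13, 2+12=14
a = 7: 7+7=14, 7+8=15, 7+11=18, 7+12=19
a = 8: 8+8=16, 8+11=19, 8+12=20
a = 11: 11+11=22, 11+12=23
a = 12: 12+12=24
Distinct sums: {4, 9, 10, 13, 14, 15, 16, 18, 19, 20, 22, 23, 24}
|A + A| = 13

|A + A| = 13


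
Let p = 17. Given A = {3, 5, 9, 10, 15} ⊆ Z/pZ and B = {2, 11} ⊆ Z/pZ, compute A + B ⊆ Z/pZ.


Work in Z/17Z: reduce every sum a + b modulo 17.
Enumerate all 10 pairs:
a = 3: 3+2=5, 3+11=14
a = 5: 5+2=7, 5+11=16
a = 9: 9+2=11, 9+11=3
a = 10: 10+2=12, 10+11=4
a = 15: 15+2=0, 15+11=9
Distinct residues collected: {0, 3, 4, 5, 7, 9, 11, 12, 14, 16}
|A + B| = 10 (out of 17 total residues).

A + B = {0, 3, 4, 5, 7, 9, 11, 12, 14, 16}


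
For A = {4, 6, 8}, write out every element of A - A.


A - A = {a - a' : a, a' ∈ A}.
Compute a - a' for each ordered pair (a, a'):
a = 4: 4-4=0, 4-6=-2, 4-8=-4
a = 6: 6-4=2, 6-6=0, 6-8=-2
a = 8: 8-4=4, 8-6=2, 8-8=0
Collecting distinct values (and noting 0 appears from a-a):
A - A = {-4, -2, 0, 2, 4}
|A - A| = 5

A - A = {-4, -2, 0, 2, 4}


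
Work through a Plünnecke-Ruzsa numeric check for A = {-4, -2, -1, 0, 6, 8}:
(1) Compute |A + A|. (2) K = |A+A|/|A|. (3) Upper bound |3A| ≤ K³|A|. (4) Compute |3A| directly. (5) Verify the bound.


|A| = 6.
Step 1: Compute A + A by enumerating all 36 pairs.
A + A = {-8, -6, -5, -4, -3, -2, -1, 0, 2, 4, 5, 6, 7, 8, 12, 14, 16}, so |A + A| = 17.
Step 2: Doubling constant K = |A + A|/|A| = 17/6 = 17/6 ≈ 2.8333.
Step 3: Plünnecke-Ruzsa gives |3A| ≤ K³·|A| = (2.8333)³ · 6 ≈ 136.4722.
Step 4: Compute 3A = A + A + A directly by enumerating all triples (a,b,c) ∈ A³; |3A| = 31.
Step 5: Check 31 ≤ 136.4722? Yes ✓.

K = 17/6, Plünnecke-Ruzsa bound K³|A| ≈ 136.4722, |3A| = 31, inequality holds.


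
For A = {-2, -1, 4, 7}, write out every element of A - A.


A - A = {a - a' : a, a' ∈ A}.
Compute a - a' for each ordered pair (a, a'):
a = -2: -2--2=0, -2--1=-1, -2-4=-6, -2-7=-9
a = -1: -1--2=1, -1--1=0, -1-4=-5, -1-7=-8
a = 4: 4--2=6, 4--1=5, 4-4=0, 4-7=-3
a = 7: 7--2=9, 7--1=8, 7-4=3, 7-7=0
Collecting distinct values (and noting 0 appears from a-a):
A - A = {-9, -8, -6, -5, -3, -1, 0, 1, 3, 5, 6, 8, 9}
|A - A| = 13

A - A = {-9, -8, -6, -5, -3, -1, 0, 1, 3, 5, 6, 8, 9}


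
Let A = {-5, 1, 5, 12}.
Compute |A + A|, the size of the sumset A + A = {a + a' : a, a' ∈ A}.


A + A = {a + a' : a, a' ∈ A}; |A| = 4.
General bounds: 2|A| - 1 ≤ |A + A| ≤ |A|(|A|+1)/2, i.e. 7 ≤ |A + A| ≤ 10.
Lower bound 2|A|-1 is attained iff A is an arithmetic progression.
Enumerate sums a + a' for a ≤ a' (symmetric, so this suffices):
a = -5: -5+-5=-10, -5+1=-4, -5+5=0, -5+12=7
a = 1: 1+1=2, 1+5=6, 1+12=13
a = 5: 5+5=10, 5+12=17
a = 12: 12+12=24
Distinct sums: {-10, -4, 0, 2, 6, 7, 10, 13, 17, 24}
|A + A| = 10

|A + A| = 10


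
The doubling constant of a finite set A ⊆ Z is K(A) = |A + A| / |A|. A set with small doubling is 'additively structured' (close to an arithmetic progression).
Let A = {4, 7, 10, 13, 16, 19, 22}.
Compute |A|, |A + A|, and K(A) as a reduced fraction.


|A| = 7.
Compute A + A by enumerating all 49 pairs.
A + A = {8, 11, 14, 17, 20, 23, 26, 29, 32, 35, 38, 41, 44}, so |A + A| = 13.
K = |A + A| / |A| = 13/7 (already in lowest terms) ≈ 1.8571.
Reference: AP of size 7 gives K = 13/7 ≈ 1.8571; a fully generic set of size 7 gives K ≈ 4.0000.

|A| = 7, |A + A| = 13, K = 13/7.


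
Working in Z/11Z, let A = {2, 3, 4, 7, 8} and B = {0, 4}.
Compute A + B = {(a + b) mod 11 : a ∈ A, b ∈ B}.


Work in Z/11Z: reduce every sum a + b modulo 11.
Enumerate all 10 pairs:
a = 2: 2+0=2, 2+4=6
a = 3: 3+0=3, 3+4=7
a = 4: 4+0=4, 4+4=8
a = 7: 7+0=7, 7+4=0
a = 8: 8+0=8, 8+4=1
Distinct residues collected: {0, 1, 2, 3, 4, 6, 7, 8}
|A + B| = 8 (out of 11 total residues).

A + B = {0, 1, 2, 3, 4, 6, 7, 8}


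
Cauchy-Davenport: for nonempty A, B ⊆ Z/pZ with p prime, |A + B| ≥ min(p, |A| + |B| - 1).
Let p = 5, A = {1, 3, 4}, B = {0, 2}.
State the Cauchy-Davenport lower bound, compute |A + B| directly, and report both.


Cauchy-Davenport: |A + B| ≥ min(p, |A| + |B| - 1) for A, B nonempty in Z/pZ.
|A| = 3, |B| = 2, p = 5.
CD lower bound = min(5, 3 + 2 - 1) = min(5, 4) = 4.
Compute A + B mod 5 directly:
a = 1: 1+0=1, 1+2=3
a = 3: 3+0=3, 3+2=0
a = 4: 4+0=4, 4+2=1
A + B = {0, 1, 3, 4}, so |A + B| = 4.
Verify: 4 ≥ 4? Yes ✓.

CD lower bound = 4, actual |A + B| = 4.


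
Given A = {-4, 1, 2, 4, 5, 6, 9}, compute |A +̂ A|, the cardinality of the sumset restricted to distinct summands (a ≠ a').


Restricted sumset: A +̂ A = {a + a' : a ∈ A, a' ∈ A, a ≠ a'}.
Equivalently, take A + A and drop any sum 2a that is achievable ONLY as a + a for a ∈ A (i.e. sums representable only with equal summands).
Enumerate pairs (a, a') with a < a' (symmetric, so each unordered pair gives one sum; this covers all a ≠ a'):
  -4 + 1 = -3
  -4 + 2 = -2
  -4 + 4 = 0
  -4 + 5 = 1
  -4 + 6 = 2
  -4 + 9 = 5
  1 + 2 = 3
  1 + 4 = 5
  1 + 5 = 6
  1 + 6 = 7
  1 + 9 = 10
  2 + 4 = 6
  2 + 5 = 7
  2 + 6 = 8
  2 + 9 = 11
  4 + 5 = 9
  4 + 6 = 10
  4 + 9 = 13
  5 + 6 = 11
  5 + 9 = 14
  6 + 9 = 15
Collected distinct sums: {-3, -2, 0, 1, 2, 3, 5, 6, 7, 8, 9, 10, 11, 13, 14, 15}
|A +̂ A| = 16
(Reference bound: |A +̂ A| ≥ 2|A| - 3 for |A| ≥ 2, with |A| = 7 giving ≥ 11.)

|A +̂ A| = 16


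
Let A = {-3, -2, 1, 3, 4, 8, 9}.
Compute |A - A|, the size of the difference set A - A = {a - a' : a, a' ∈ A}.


A - A = {a - a' : a, a' ∈ A}; |A| = 7.
Bounds: 2|A|-1 ≤ |A - A| ≤ |A|² - |A| + 1, i.e. 13 ≤ |A - A| ≤ 43.
Note: 0 ∈ A - A always (from a - a). The set is symmetric: if d ∈ A - A then -d ∈ A - A.
Enumerate nonzero differences d = a - a' with a > a' (then include -d):
Positive differences: {1, 2, 3, 4, 5, 6, 7, 8, 10, 11, 12}
Full difference set: {0} ∪ (positive diffs) ∪ (negative diffs).
|A - A| = 1 + 2·11 = 23 (matches direct enumeration: 23).

|A - A| = 23


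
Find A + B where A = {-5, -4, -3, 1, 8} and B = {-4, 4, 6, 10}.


A + B = {a + b : a ∈ A, b ∈ B}.
Enumerate all |A|·|B| = 5·4 = 20 pairs (a, b) and collect distinct sums.
a = -5: -5+-4=-9, -5+4=-1, -5+6=1, -5+10=5
a = -4: -4+-4=-8, -4+4=0, -4+6=2, -4+10=6
a = -3: -3+-4=-7, -3+4=1, -3+6=3, -3+10=7
a = 1: 1+-4=-3, 1+4=5, 1+6=7, 1+10=11
a = 8: 8+-4=4, 8+4=12, 8+6=14, 8+10=18
Collecting distinct sums: A + B = {-9, -8, -7, -3, -1, 0, 1, 2, 3, 4, 5, 6, 7, 11, 12, 14, 18}
|A + B| = 17

A + B = {-9, -8, -7, -3, -1, 0, 1, 2, 3, 4, 5, 6, 7, 11, 12, 14, 18}


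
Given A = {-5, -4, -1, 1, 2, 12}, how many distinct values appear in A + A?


A + A = {a + a' : a, a' ∈ A}; |A| = 6.
General bounds: 2|A| - 1 ≤ |A + A| ≤ |A|(|A|+1)/2, i.e. 11 ≤ |A + A| ≤ 21.
Lower bound 2|A|-1 is attained iff A is an arithmetic progression.
Enumerate sums a + a' for a ≤ a' (symmetric, so this suffices):
a = -5: -5+-5=-10, -5+-4=-9, -5+-1=-6, -5+1=-4, -5+2=-3, -5+12=7
a = -4: -4+-4=-8, -4+-1=-5, -4+1=-3, -4+2=-2, -4+12=8
a = -1: -1+-1=-2, -1+1=0, -1+2=1, -1+12=11
a = 1: 1+1=2, 1+2=3, 1+12=13
a = 2: 2+2=4, 2+12=14
a = 12: 12+12=24
Distinct sums: {-10, -9, -8, -6, -5, -4, -3, -2, 0, 1, 2, 3, 4, 7, 8, 11, 13, 14, 24}
|A + A| = 19

|A + A| = 19


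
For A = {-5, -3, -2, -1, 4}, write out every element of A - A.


A - A = {a - a' : a, a' ∈ A}.
Compute a - a' for each ordered pair (a, a'):
a = -5: -5--5=0, -5--3=-2, -5--2=-3, -5--1=-4, -5-4=-9
a = -3: -3--5=2, -3--3=0, -3--2=-1, -3--1=-2, -3-4=-7
a = -2: -2--5=3, -2--3=1, -2--2=0, -2--1=-1, -2-4=-6
a = -1: -1--5=4, -1--3=2, -1--2=1, -1--1=0, -1-4=-5
a = 4: 4--5=9, 4--3=7, 4--2=6, 4--1=5, 4-4=0
Collecting distinct values (and noting 0 appears from a-a):
A - A = {-9, -7, -6, -5, -4, -3, -2, -1, 0, 1, 2, 3, 4, 5, 6, 7, 9}
|A - A| = 17

A - A = {-9, -7, -6, -5, -4, -3, -2, -1, 0, 1, 2, 3, 4, 5, 6, 7, 9}


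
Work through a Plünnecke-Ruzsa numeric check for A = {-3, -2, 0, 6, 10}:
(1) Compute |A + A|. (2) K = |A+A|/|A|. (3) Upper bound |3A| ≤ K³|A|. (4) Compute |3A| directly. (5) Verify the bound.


|A| = 5.
Step 1: Compute A + A by enumerating all 25 pairs.
A + A = {-6, -5, -4, -3, -2, 0, 3, 4, 6, 7, 8, 10, 12, 16, 20}, so |A + A| = 15.
Step 2: Doubling constant K = |A + A|/|A| = 15/5 = 15/5 ≈ 3.0000.
Step 3: Plünnecke-Ruzsa gives |3A| ≤ K³·|A| = (3.0000)³ · 5 ≈ 135.0000.
Step 4: Compute 3A = A + A + A directly by enumerating all triples (a,b,c) ∈ A³; |3A| = 29.
Step 5: Check 29 ≤ 135.0000? Yes ✓.

K = 15/5, Plünnecke-Ruzsa bound K³|A| ≈ 135.0000, |3A| = 29, inequality holds.


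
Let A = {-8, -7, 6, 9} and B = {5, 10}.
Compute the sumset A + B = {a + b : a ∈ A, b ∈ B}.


A + B = {a + b : a ∈ A, b ∈ B}.
Enumerate all |A|·|B| = 4·2 = 8 pairs (a, b) and collect distinct sums.
a = -8: -8+5=-3, -8+10=2
a = -7: -7+5=-2, -7+10=3
a = 6: 6+5=11, 6+10=16
a = 9: 9+5=14, 9+10=19
Collecting distinct sums: A + B = {-3, -2, 2, 3, 11, 14, 16, 19}
|A + B| = 8

A + B = {-3, -2, 2, 3, 11, 14, 16, 19}


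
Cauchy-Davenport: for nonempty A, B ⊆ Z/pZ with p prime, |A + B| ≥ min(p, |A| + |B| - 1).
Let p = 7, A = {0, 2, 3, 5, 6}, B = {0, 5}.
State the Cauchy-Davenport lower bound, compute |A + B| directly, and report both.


Cauchy-Davenport: |A + B| ≥ min(p, |A| + |B| - 1) for A, B nonempty in Z/pZ.
|A| = 5, |B| = 2, p = 7.
CD lower bound = min(7, 5 + 2 - 1) = min(7, 6) = 6.
Compute A + B mod 7 directly:
a = 0: 0+0=0, 0+5=5
a = 2: 2+0=2, 2+5=0
a = 3: 3+0=3, 3+5=1
a = 5: 5+0=5, 5+5=3
a = 6: 6+0=6, 6+5=4
A + B = {0, 1, 2, 3, 4, 5, 6}, so |A + B| = 7.
Verify: 7 ≥ 6? Yes ✓.

CD lower bound = 6, actual |A + B| = 7.


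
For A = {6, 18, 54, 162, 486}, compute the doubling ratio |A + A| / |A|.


|A| = 5.
Compute A + A by enumerating all 25 pairs.
A + A = {12, 24, 36, 60, 72, 108, 168, 180, 216, 324, 492, 504, 540, 648, 972}, so |A + A| = 15.
K = |A + A| / |A| = 15/5 = 3/1 ≈ 3.0000.
Reference: AP of size 5 gives K = 9/5 ≈ 1.8000; a fully generic set of size 5 gives K ≈ 3.0000.

|A| = 5, |A + A| = 15, K = 15/5 = 3/1.


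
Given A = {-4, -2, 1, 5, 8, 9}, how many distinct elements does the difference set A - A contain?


A - A = {a - a' : a, a' ∈ A}; |A| = 6.
Bounds: 2|A|-1 ≤ |A - A| ≤ |A|² - |A| + 1, i.e. 11 ≤ |A - A| ≤ 31.
Note: 0 ∈ A - A always (from a - a). The set is symmetric: if d ∈ A - A then -d ∈ A - A.
Enumerate nonzero differences d = a - a' with a > a' (then include -d):
Positive differences: {1, 2, 3, 4, 5, 7, 8, 9, 10, 11, 12, 13}
Full difference set: {0} ∪ (positive diffs) ∪ (negative diffs).
|A - A| = 1 + 2·12 = 25 (matches direct enumeration: 25).

|A - A| = 25


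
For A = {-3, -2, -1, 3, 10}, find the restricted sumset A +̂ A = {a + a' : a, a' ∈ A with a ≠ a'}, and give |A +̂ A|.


Restricted sumset: A +̂ A = {a + a' : a ∈ A, a' ∈ A, a ≠ a'}.
Equivalently, take A + A and drop any sum 2a that is achievable ONLY as a + a for a ∈ A (i.e. sums representable only with equal summands).
Enumerate pairs (a, a') with a < a' (symmetric, so each unordered pair gives one sum; this covers all a ≠ a'):
  -3 + -2 = -5
  -3 + -1 = -4
  -3 + 3 = 0
  -3 + 10 = 7
  -2 + -1 = -3
  -2 + 3 = 1
  -2 + 10 = 8
  -1 + 3 = 2
  -1 + 10 = 9
  3 + 10 = 13
Collected distinct sums: {-5, -4, -3, 0, 1, 2, 7, 8, 9, 13}
|A +̂ A| = 10
(Reference bound: |A +̂ A| ≥ 2|A| - 3 for |A| ≥ 2, with |A| = 5 giving ≥ 7.)

|A +̂ A| = 10


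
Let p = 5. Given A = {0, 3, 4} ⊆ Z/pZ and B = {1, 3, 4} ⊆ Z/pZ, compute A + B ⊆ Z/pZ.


Work in Z/5Z: reduce every sum a + b modulo 5.
Enumerate all 9 pairs:
a = 0: 0+1=1, 0+3=3, 0+4=4
a = 3: 3+1=4, 3+3=1, 3+4=2
a = 4: 4+1=0, 4+3=2, 4+4=3
Distinct residues collected: {0, 1, 2, 3, 4}
|A + B| = 5 (out of 5 total residues).

A + B = {0, 1, 2, 3, 4}


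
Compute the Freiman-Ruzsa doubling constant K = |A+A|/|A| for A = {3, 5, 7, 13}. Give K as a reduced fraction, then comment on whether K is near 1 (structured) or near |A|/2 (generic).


|A| = 4.
Compute A + A by enumerating all 16 pairs.
A + A = {6, 8, 10, 12, 14, 16, 18, 20, 26}, so |A + A| = 9.
K = |A + A| / |A| = 9/4 (already in lowest terms) ≈ 2.2500.
Reference: AP of size 4 gives K = 7/4 ≈ 1.7500; a fully generic set of size 4 gives K ≈ 2.5000.

|A| = 4, |A + A| = 9, K = 9/4.


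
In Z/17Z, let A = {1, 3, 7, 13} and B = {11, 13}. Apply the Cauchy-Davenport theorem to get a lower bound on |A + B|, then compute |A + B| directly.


Cauchy-Davenport: |A + B| ≥ min(p, |A| + |B| - 1) for A, B nonempty in Z/pZ.
|A| = 4, |B| = 2, p = 17.
CD lower bound = min(17, 4 + 2 - 1) = min(17, 5) = 5.
Compute A + B mod 17 directly:
a = 1: 1+11=12, 1+13=14
a = 3: 3+11=14, 3+13=16
a = 7: 7+11=1, 7+13=3
a = 13: 13+11=7, 13+13=9
A + B = {1, 3, 7, 9, 12, 14, 16}, so |A + B| = 7.
Verify: 7 ≥ 5? Yes ✓.

CD lower bound = 5, actual |A + B| = 7.


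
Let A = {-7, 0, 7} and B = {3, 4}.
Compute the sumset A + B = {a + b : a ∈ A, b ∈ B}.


A + B = {a + b : a ∈ A, b ∈ B}.
Enumerate all |A|·|B| = 3·2 = 6 pairs (a, b) and collect distinct sums.
a = -7: -7+3=-4, -7+4=-3
a = 0: 0+3=3, 0+4=4
a = 7: 7+3=10, 7+4=11
Collecting distinct sums: A + B = {-4, -3, 3, 4, 10, 11}
|A + B| = 6

A + B = {-4, -3, 3, 4, 10, 11}


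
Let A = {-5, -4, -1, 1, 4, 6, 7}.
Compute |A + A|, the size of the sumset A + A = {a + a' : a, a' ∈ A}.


A + A = {a + a' : a, a' ∈ A}; |A| = 7.
General bounds: 2|A| - 1 ≤ |A + A| ≤ |A|(|A|+1)/2, i.e. 13 ≤ |A + A| ≤ 28.
Lower bound 2|A|-1 is attained iff A is an arithmetic progression.
Enumerate sums a + a' for a ≤ a' (symmetric, so this suffices):
a = -5: -5+-5=-10, -5+-4=-9, -5+-1=-6, -5+1=-4, -5+4=-1, -5+6=1, -5+7=2
a = -4: -4+-4=-8, -4+-1=-5, -4+1=-3, -4+4=0, -4+6=2, -4+7=3
a = -1: -1+-1=-2, -1+1=0, -1+4=3, -1+6=5, -1+7=6
a = 1: 1+1=2, 1+4=5, 1+6=7, 1+7=8
a = 4: 4+4=8, 4+6=10, 4+7=11
a = 6: 6+6=12, 6+7=13
a = 7: 7+7=14
Distinct sums: {-10, -9, -8, -6, -5, -4, -3, -2, -1, 0, 1, 2, 3, 5, 6, 7, 8, 10, 11, 12, 13, 14}
|A + A| = 22

|A + A| = 22


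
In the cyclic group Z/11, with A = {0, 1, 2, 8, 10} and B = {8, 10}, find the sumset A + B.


Work in Z/11Z: reduce every sum a + b modulo 11.
Enumerate all 10 pairs:
a = 0: 0+8=8, 0+10=10
a = 1: 1+8=9, 1+10=0
a = 2: 2+8=10, 2+10=1
a = 8: 8+8=5, 8+10=7
a = 10: 10+8=7, 10+10=9
Distinct residues collected: {0, 1, 5, 7, 8, 9, 10}
|A + B| = 7 (out of 11 total residues).

A + B = {0, 1, 5, 7, 8, 9, 10}


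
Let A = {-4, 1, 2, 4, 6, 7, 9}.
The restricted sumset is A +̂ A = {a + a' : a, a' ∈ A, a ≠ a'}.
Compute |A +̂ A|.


Restricted sumset: A +̂ A = {a + a' : a ∈ A, a' ∈ A, a ≠ a'}.
Equivalently, take A + A and drop any sum 2a that is achievable ONLY as a + a for a ∈ A (i.e. sums representable only with equal summands).
Enumerate pairs (a, a') with a < a' (symmetric, so each unordered pair gives one sum; this covers all a ≠ a'):
  -4 + 1 = -3
  -4 + 2 = -2
  -4 + 4 = 0
  -4 + 6 = 2
  -4 + 7 = 3
  -4 + 9 = 5
  1 + 2 = 3
  1 + 4 = 5
  1 + 6 = 7
  1 + 7 = 8
  1 + 9 = 10
  2 + 4 = 6
  2 + 6 = 8
  2 + 7 = 9
  2 + 9 = 11
  4 + 6 = 10
  4 + 7 = 11
  4 + 9 = 13
  6 + 7 = 13
  6 + 9 = 15
  7 + 9 = 16
Collected distinct sums: {-3, -2, 0, 2, 3, 5, 6, 7, 8, 9, 10, 11, 13, 15, 16}
|A +̂ A| = 15
(Reference bound: |A +̂ A| ≥ 2|A| - 3 for |A| ≥ 2, with |A| = 7 giving ≥ 11.)

|A +̂ A| = 15


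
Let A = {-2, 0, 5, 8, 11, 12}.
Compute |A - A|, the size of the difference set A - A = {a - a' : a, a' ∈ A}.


A - A = {a - a' : a, a' ∈ A}; |A| = 6.
Bounds: 2|A|-1 ≤ |A - A| ≤ |A|² - |A| + 1, i.e. 11 ≤ |A - A| ≤ 31.
Note: 0 ∈ A - A always (from a - a). The set is symmetric: if d ∈ A - A then -d ∈ A - A.
Enumerate nonzero differences d = a - a' with a > a' (then include -d):
Positive differences: {1, 2, 3, 4, 5, 6, 7, 8, 10, 11, 12, 13, 14}
Full difference set: {0} ∪ (positive diffs) ∪ (negative diffs).
|A - A| = 1 + 2·13 = 27 (matches direct enumeration: 27).

|A - A| = 27


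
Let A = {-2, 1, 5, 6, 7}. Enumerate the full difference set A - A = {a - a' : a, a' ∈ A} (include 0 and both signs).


A - A = {a - a' : a, a' ∈ A}.
Compute a - a' for each ordered pair (a, a'):
a = -2: -2--2=0, -2-1=-3, -2-5=-7, -2-6=-8, -2-7=-9
a = 1: 1--2=3, 1-1=0, 1-5=-4, 1-6=-5, 1-7=-6
a = 5: 5--2=7, 5-1=4, 5-5=0, 5-6=-1, 5-7=-2
a = 6: 6--2=8, 6-1=5, 6-5=1, 6-6=0, 6-7=-1
a = 7: 7--2=9, 7-1=6, 7-5=2, 7-6=1, 7-7=0
Collecting distinct values (and noting 0 appears from a-a):
A - A = {-9, -8, -7, -6, -5, -4, -3, -2, -1, 0, 1, 2, 3, 4, 5, 6, 7, 8, 9}
|A - A| = 19

A - A = {-9, -8, -7, -6, -5, -4, -3, -2, -1, 0, 1, 2, 3, 4, 5, 6, 7, 8, 9}


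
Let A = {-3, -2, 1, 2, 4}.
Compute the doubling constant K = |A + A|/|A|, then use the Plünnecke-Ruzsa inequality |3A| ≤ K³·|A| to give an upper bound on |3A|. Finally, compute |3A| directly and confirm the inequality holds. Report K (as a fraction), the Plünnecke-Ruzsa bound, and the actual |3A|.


|A| = 5.
Step 1: Compute A + A by enumerating all 25 pairs.
A + A = {-6, -5, -4, -2, -1, 0, 1, 2, 3, 4, 5, 6, 8}, so |A + A| = 13.
Step 2: Doubling constant K = |A + A|/|A| = 13/5 = 13/5 ≈ 2.6000.
Step 3: Plünnecke-Ruzsa gives |3A| ≤ K³·|A| = (2.6000)³ · 5 ≈ 87.8800.
Step 4: Compute 3A = A + A + A directly by enumerating all triples (a,b,c) ∈ A³; |3A| = 21.
Step 5: Check 21 ≤ 87.8800? Yes ✓.

K = 13/5, Plünnecke-Ruzsa bound K³|A| ≈ 87.8800, |3A| = 21, inequality holds.


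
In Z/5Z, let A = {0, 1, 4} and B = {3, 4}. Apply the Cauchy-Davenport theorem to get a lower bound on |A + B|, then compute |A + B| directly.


Cauchy-Davenport: |A + B| ≥ min(p, |A| + |B| - 1) for A, B nonempty in Z/pZ.
|A| = 3, |B| = 2, p = 5.
CD lower bound = min(5, 3 + 2 - 1) = min(5, 4) = 4.
Compute A + B mod 5 directly:
a = 0: 0+3=3, 0+4=4
a = 1: 1+3=4, 1+4=0
a = 4: 4+3=2, 4+4=3
A + B = {0, 2, 3, 4}, so |A + B| = 4.
Verify: 4 ≥ 4? Yes ✓.

CD lower bound = 4, actual |A + B| = 4.


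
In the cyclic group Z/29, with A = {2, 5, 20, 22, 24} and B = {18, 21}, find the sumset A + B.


Work in Z/29Z: reduce every sum a + b modulo 29.
Enumerate all 10 pairs:
a = 2: 2+18=20, 2+21=23
a = 5: 5+18=23, 5+21=26
a = 20: 20+18=9, 20+21=12
a = 22: 22+18=11, 22+21=14
a = 24: 24+18=13, 24+21=16
Distinct residues collected: {9, 11, 12, 13, 14, 16, 20, 23, 26}
|A + B| = 9 (out of 29 total residues).

A + B = {9, 11, 12, 13, 14, 16, 20, 23, 26}


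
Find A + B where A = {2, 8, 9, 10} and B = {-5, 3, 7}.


A + B = {a + b : a ∈ A, b ∈ B}.
Enumerate all |A|·|B| = 4·3 = 12 pairs (a, b) and collect distinct sums.
a = 2: 2+-5=-3, 2+3=5, 2+7=9
a = 8: 8+-5=3, 8+3=11, 8+7=15
a = 9: 9+-5=4, 9+3=12, 9+7=16
a = 10: 10+-5=5, 10+3=13, 10+7=17
Collecting distinct sums: A + B = {-3, 3, 4, 5, 9, 11, 12, 13, 15, 16, 17}
|A + B| = 11

A + B = {-3, 3, 4, 5, 9, 11, 12, 13, 15, 16, 17}


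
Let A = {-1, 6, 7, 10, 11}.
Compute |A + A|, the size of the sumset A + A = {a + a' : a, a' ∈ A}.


A + A = {a + a' : a, a' ∈ A}; |A| = 5.
General bounds: 2|A| - 1 ≤ |A + A| ≤ |A|(|A|+1)/2, i.e. 9 ≤ |A + A| ≤ 15.
Lower bound 2|A|-1 is attained iff A is an arithmetic progression.
Enumerate sums a + a' for a ≤ a' (symmetric, so this suffices):
a = -1: -1+-1=-2, -1+6=5, -1+7=6, -1+10=9, -1+11=10
a = 6: 6+6=12, 6+7=13, 6+10=16, 6+11=17
a = 7: 7+7=14, 7+10=17, 7+11=18
a = 10: 10+10=20, 10+11=21
a = 11: 11+11=22
Distinct sums: {-2, 5, 6, 9, 10, 12, 13, 14, 16, 17, 18, 20, 21, 22}
|A + A| = 14

|A + A| = 14


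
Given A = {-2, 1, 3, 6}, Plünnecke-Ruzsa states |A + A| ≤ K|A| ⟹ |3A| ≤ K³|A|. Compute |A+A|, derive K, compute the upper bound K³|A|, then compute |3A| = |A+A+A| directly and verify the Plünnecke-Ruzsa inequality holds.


|A| = 4.
Step 1: Compute A + A by enumerating all 16 pairs.
A + A = {-4, -1, 1, 2, 4, 6, 7, 9, 12}, so |A + A| = 9.
Step 2: Doubling constant K = |A + A|/|A| = 9/4 = 9/4 ≈ 2.2500.
Step 3: Plünnecke-Ruzsa gives |3A| ≤ K³·|A| = (2.2500)³ · 4 ≈ 45.5625.
Step 4: Compute 3A = A + A + A directly by enumerating all triples (a,b,c) ∈ A³; |3A| = 16.
Step 5: Check 16 ≤ 45.5625? Yes ✓.

K = 9/4, Plünnecke-Ruzsa bound K³|A| ≈ 45.5625, |3A| = 16, inequality holds.


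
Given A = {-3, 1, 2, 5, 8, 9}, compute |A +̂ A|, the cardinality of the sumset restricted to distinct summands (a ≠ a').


Restricted sumset: A +̂ A = {a + a' : a ∈ A, a' ∈ A, a ≠ a'}.
Equivalently, take A + A and drop any sum 2a that is achievable ONLY as a + a for a ∈ A (i.e. sums representable only with equal summands).
Enumerate pairs (a, a') with a < a' (symmetric, so each unordered pair gives one sum; this covers all a ≠ a'):
  -3 + 1 = -2
  -3 + 2 = -1
  -3 + 5 = 2
  -3 + 8 = 5
  -3 + 9 = 6
  1 + 2 = 3
  1 + 5 = 6
  1 + 8 = 9
  1 + 9 = 10
  2 + 5 = 7
  2 + 8 = 10
  2 + 9 = 11
  5 + 8 = 13
  5 + 9 = 14
  8 + 9 = 17
Collected distinct sums: {-2, -1, 2, 3, 5, 6, 7, 9, 10, 11, 13, 14, 17}
|A +̂ A| = 13
(Reference bound: |A +̂ A| ≥ 2|A| - 3 for |A| ≥ 2, with |A| = 6 giving ≥ 9.)

|A +̂ A| = 13


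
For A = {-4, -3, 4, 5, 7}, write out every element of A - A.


A - A = {a - a' : a, a' ∈ A}.
Compute a - a' for each ordered pair (a, a'):
a = -4: -4--4=0, -4--3=-1, -4-4=-8, -4-5=-9, -4-7=-11
a = -3: -3--4=1, -3--3=0, -3-4=-7, -3-5=-8, -3-7=-10
a = 4: 4--4=8, 4--3=7, 4-4=0, 4-5=-1, 4-7=-3
a = 5: 5--4=9, 5--3=8, 5-4=1, 5-5=0, 5-7=-2
a = 7: 7--4=11, 7--3=10, 7-4=3, 7-5=2, 7-7=0
Collecting distinct values (and noting 0 appears from a-a):
A - A = {-11, -10, -9, -8, -7, -3, -2, -1, 0, 1, 2, 3, 7, 8, 9, 10, 11}
|A - A| = 17

A - A = {-11, -10, -9, -8, -7, -3, -2, -1, 0, 1, 2, 3, 7, 8, 9, 10, 11}


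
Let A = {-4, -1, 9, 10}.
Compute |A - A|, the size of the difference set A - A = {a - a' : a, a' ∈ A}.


A - A = {a - a' : a, a' ∈ A}; |A| = 4.
Bounds: 2|A|-1 ≤ |A - A| ≤ |A|² - |A| + 1, i.e. 7 ≤ |A - A| ≤ 13.
Note: 0 ∈ A - A always (from a - a). The set is symmetric: if d ∈ A - A then -d ∈ A - A.
Enumerate nonzero differences d = a - a' with a > a' (then include -d):
Positive differences: {1, 3, 10, 11, 13, 14}
Full difference set: {0} ∪ (positive diffs) ∪ (negative diffs).
|A - A| = 1 + 2·6 = 13 (matches direct enumeration: 13).

|A - A| = 13


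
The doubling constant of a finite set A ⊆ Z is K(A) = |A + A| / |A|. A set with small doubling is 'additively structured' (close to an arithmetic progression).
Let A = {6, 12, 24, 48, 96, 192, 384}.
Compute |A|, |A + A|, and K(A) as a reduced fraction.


|A| = 7.
Compute A + A by enumerating all 49 pairs.
A + A = {12, 18, 24, 30, 36, 48, 54, 60, 72, 96, 102, 108, 120, 144, 192, 198, 204, 216, 240, 288, 384, 390, 396, 408, 432, 480, 576, 768}, so |A + A| = 28.
K = |A + A| / |A| = 28/7 = 4/1 ≈ 4.0000.
Reference: AP of size 7 gives K = 13/7 ≈ 1.8571; a fully generic set of size 7 gives K ≈ 4.0000.

|A| = 7, |A + A| = 28, K = 28/7 = 4/1.
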